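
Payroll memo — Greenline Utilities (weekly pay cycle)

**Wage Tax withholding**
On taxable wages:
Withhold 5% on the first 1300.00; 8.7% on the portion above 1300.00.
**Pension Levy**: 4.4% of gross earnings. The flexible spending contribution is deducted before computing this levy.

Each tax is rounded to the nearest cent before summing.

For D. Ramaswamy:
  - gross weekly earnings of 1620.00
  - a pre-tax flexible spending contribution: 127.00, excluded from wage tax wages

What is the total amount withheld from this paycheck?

147.48

Wage Tax: taxable = 1620.00 − 127.00 = 1493.00
  65.00 + 8.7% × (1493.00 − 1300.00) = 65.00 + 8.7% × 193.00 = 81.79
Pension Levy: 4.4% × 1493.00 = 65.69
Total: 81.79 + 65.69 = 147.48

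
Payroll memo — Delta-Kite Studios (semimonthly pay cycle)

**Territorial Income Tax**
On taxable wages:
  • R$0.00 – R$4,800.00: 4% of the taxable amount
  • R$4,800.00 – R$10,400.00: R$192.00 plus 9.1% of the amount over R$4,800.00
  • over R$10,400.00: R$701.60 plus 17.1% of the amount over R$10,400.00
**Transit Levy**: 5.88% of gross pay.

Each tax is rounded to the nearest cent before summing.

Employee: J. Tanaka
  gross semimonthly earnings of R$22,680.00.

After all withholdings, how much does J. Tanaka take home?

R$18,544.94

Territorial Income Tax: taxable = R$22,680.00
  R$701.60 + 17.1% × (R$22,680.00 − R$10,400.00) = R$701.60 + 17.1% × R$12,280.00 = R$2,801.48
Transit Levy: 5.88% × R$22,680.00 = R$1,333.58
Total withheld: R$2,801.48 + R$1,333.58 = R$4,135.06
Net pay: R$22,680.00 − R$4,135.06 = R$18,544.94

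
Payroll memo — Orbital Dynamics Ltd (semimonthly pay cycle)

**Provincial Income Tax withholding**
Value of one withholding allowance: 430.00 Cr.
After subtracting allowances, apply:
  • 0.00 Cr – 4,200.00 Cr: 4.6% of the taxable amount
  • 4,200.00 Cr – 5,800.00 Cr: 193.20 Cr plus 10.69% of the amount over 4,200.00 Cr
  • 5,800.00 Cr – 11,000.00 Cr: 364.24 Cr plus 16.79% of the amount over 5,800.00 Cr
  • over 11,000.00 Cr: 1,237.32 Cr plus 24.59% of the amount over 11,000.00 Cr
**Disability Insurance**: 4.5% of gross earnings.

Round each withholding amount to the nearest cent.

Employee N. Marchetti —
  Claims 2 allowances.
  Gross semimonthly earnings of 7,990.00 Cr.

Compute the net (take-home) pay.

7,042.90 Cr

Provincial Income Tax: taxable = 7,990.00 Cr − 2×430.00 Cr = 7,130.00 Cr
  364.24 Cr + 16.79% × (7,130.00 Cr − 5,800.00 Cr) = 364.24 Cr + 16.79% × 1,330.00 Cr = 587.55 Cr
Disability Insurance: 4.5% × 7,990.00 Cr = 359.55 Cr
Total withheld: 587.55 Cr + 359.55 Cr = 947.10 Cr
Net pay: 7,990.00 Cr − 947.10 Cr = 7,042.90 Cr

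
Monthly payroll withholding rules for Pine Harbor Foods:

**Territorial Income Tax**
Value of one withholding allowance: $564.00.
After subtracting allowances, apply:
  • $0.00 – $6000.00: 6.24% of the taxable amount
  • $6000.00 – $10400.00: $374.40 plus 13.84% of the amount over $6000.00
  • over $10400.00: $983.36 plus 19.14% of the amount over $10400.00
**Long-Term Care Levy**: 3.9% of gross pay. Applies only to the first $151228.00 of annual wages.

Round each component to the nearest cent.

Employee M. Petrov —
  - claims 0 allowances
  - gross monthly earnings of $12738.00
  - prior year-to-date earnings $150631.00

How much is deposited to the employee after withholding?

Territorial Income Tax: taxable = $12738.00
  $983.36 + 19.14% × ($12738.00 − $10400.00) = $983.36 + 19.14% × $2338.00 = $1430.85
Long-Term Care Levy: cap $151228.00 − YTD $150631.00 = $597.00 subject; 3.9% × $597.00 = $23.28
Total withheld: $1430.85 + $23.28 = $1454.13
Net pay: $12738.00 − $1454.13 = $11283.87

$11283.87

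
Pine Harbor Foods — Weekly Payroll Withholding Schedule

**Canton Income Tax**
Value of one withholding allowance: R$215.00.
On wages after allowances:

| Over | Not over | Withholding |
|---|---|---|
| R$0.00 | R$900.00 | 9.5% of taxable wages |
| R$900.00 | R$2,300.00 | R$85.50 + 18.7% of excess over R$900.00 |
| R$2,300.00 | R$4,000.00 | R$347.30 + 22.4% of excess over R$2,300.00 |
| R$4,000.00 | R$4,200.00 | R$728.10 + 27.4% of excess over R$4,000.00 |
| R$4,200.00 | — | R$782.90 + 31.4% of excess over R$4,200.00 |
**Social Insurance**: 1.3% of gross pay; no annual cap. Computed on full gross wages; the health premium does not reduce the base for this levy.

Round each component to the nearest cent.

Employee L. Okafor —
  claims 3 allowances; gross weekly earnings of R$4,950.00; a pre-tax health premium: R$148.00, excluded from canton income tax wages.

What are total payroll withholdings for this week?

Canton Income Tax: taxable = R$4,950.00 − R$148.00 − 3×R$215.00 = R$4,157.00
  R$728.10 + 27.4% × (R$4,157.00 − R$4,000.00) = R$728.10 + 27.4% × R$157.00 = R$771.12
Social Insurance: 1.3% × R$4,950.00 = R$64.35
Total: R$771.12 + R$64.35 = R$835.47

R$835.47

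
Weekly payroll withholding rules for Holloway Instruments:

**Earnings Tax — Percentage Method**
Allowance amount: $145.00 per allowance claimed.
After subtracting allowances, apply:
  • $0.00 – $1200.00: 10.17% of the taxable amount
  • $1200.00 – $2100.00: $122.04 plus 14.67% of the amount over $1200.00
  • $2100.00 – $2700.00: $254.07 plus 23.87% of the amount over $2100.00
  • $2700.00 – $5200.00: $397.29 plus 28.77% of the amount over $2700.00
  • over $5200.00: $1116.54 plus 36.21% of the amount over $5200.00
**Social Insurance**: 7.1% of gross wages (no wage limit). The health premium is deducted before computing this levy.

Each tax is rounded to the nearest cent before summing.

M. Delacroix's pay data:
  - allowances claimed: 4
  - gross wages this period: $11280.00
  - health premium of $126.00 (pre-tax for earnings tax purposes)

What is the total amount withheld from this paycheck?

Earnings Tax: taxable = $11280.00 − $126.00 − 4×$145.00 = $10574.00
  $1116.54 + 36.21% × ($10574.00 − $5200.00) = $1116.54 + 36.21% × $5374.00 = $3062.47
Social Insurance: 7.1% × $11154.00 = $791.93
Total: $3062.47 + $791.93 = $3854.40

$3854.40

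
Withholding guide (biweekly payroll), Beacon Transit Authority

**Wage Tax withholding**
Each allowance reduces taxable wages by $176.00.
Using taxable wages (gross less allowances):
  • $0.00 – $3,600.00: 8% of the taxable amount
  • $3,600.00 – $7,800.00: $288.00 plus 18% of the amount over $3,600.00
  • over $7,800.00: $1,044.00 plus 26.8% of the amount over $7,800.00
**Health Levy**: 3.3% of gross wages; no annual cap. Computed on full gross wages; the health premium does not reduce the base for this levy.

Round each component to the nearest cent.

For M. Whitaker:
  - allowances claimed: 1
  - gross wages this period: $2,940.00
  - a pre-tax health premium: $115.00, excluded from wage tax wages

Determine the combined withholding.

Wage Tax: taxable = $2,940.00 − $115.00 − 1×$176.00 = $2,649.00
  8% × $2,649.00 = $211.92
Health Levy: 3.3% × $2,940.00 = $97.02
Total: $211.92 + $97.02 = $308.94

$308.94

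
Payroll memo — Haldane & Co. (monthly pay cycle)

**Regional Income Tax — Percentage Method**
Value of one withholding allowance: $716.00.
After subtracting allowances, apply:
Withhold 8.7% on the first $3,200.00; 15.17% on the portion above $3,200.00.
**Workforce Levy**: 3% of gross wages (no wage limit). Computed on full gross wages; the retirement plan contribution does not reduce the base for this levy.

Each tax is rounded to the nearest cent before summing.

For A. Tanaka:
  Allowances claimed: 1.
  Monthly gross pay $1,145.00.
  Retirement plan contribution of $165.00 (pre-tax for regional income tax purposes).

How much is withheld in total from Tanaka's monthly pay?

Regional Income Tax: taxable = $1,145.00 − $165.00 − 1×$716.00 = $264.00
  8.7% × $264.00 = $22.97
Workforce Levy: 3% × $1,145.00 = $34.35
Total: $22.97 + $34.35 = $57.32

$57.32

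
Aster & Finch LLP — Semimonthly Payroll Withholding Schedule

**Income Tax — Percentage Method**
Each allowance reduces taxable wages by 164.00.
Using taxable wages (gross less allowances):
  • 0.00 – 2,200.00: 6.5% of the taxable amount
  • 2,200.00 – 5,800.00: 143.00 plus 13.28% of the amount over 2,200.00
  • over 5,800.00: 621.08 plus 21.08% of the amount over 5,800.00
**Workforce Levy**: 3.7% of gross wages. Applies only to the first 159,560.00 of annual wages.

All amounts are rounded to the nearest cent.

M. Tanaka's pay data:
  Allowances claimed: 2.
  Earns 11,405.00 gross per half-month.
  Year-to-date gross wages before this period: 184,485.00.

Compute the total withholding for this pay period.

1,733.47

Income Tax: taxable = 11,405.00 − 2×164.00 = 11,077.00
  621.08 + 21.08% × (11,077.00 − 5,800.00) = 621.08 + 21.08% × 5,277.00 = 1,733.47
Workforce Levy: YTD 184,485.00 ≥ cap 159,560.00 → 0.00
Total: 1,733.47 + 0.00 = 1,733.47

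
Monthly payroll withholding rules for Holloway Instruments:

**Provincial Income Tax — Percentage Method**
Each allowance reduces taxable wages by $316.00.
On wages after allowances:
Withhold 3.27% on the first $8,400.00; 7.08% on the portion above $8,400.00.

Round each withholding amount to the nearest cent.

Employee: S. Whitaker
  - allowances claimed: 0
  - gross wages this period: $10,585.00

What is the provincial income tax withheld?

$429.38

Provincial Income Tax: taxable = $10,585.00
  $274.68 + 7.08% × ($10,585.00 − $8,400.00) = $274.68 + 7.08% × $2,185.00 = $429.38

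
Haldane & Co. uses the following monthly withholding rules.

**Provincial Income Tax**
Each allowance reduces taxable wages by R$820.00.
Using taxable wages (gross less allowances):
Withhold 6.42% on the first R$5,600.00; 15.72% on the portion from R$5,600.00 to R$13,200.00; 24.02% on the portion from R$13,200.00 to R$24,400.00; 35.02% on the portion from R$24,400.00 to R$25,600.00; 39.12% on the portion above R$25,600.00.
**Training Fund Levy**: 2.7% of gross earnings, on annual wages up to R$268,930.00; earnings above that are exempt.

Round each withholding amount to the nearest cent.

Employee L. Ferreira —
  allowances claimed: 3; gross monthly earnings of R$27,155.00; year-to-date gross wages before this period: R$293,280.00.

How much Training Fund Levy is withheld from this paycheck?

Training Fund Levy: YTD R$293,280.00 ≥ cap R$268,930.00 → R$0.00

R$0.00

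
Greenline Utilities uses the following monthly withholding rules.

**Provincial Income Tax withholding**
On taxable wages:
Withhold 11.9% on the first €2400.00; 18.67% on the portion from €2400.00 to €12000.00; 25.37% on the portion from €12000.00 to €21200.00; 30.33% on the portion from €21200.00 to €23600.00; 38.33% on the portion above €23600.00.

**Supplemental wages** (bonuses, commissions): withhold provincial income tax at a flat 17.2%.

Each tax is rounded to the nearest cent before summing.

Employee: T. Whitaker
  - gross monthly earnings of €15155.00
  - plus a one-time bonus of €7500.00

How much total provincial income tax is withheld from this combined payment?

Provincial Income Tax: taxable = €15155.00
  €2077.92 + 25.37% × (€15155.00 − €12000.00) = €2077.92 + 25.37% × €3155.00 = €2878.34
Supplemental (17.2% flat on bonus): 17.2% × €7500.00 = €1290.00
Total provincial income tax: €2878.34 + €1290.00 = €4168.34

€4168.34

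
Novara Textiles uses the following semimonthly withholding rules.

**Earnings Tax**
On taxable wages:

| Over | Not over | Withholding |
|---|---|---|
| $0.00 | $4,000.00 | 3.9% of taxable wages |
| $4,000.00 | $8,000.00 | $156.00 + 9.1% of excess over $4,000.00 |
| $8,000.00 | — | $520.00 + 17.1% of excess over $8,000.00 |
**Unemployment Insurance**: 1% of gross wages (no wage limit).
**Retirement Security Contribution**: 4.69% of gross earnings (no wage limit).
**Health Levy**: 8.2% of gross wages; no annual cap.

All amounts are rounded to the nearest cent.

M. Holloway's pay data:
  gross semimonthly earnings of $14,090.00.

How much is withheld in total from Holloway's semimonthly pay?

$3,518.49

Earnings Tax: taxable = $14,090.00
  $520.00 + 17.1% × ($14,090.00 − $8,000.00) = $520.00 + 17.1% × $6,090.00 = $1,561.39
Unemployment Insurance: 1% × $14,090.00 = $140.90
Retirement Security Contribution: 4.69% × $14,090.00 = $660.82
Health Levy: 8.2% × $14,090.00 = $1,155.38
Total: $1,561.39 + $140.90 + $660.82 + $1,155.38 = $3,518.49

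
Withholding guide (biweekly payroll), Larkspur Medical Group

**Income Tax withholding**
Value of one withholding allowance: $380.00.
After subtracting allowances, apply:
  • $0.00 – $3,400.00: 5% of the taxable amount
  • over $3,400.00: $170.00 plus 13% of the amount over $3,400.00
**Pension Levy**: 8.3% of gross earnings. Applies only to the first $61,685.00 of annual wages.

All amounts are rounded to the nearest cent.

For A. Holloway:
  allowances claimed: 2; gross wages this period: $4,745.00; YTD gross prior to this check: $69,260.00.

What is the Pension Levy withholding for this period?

$0.00

Pension Levy: YTD $69,260.00 ≥ cap $61,685.00 → $0.00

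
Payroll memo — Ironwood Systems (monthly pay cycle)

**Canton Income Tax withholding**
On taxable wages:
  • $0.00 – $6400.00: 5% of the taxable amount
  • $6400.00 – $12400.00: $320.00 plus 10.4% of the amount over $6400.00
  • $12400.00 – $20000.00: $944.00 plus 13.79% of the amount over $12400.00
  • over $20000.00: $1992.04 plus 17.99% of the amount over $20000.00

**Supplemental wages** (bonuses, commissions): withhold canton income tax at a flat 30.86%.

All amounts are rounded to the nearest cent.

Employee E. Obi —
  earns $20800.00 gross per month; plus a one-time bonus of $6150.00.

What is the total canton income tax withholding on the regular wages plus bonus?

$4033.85

Canton Income Tax: taxable = $20800.00
  $1992.04 + 17.99% × ($20800.00 − $20000.00) = $1992.04 + 17.99% × $800.00 = $2135.96
Supplemental (30.86% flat on bonus): 30.86% × $6150.00 = $1897.89
Total canton income tax: $2135.96 + $1897.89 = $4033.85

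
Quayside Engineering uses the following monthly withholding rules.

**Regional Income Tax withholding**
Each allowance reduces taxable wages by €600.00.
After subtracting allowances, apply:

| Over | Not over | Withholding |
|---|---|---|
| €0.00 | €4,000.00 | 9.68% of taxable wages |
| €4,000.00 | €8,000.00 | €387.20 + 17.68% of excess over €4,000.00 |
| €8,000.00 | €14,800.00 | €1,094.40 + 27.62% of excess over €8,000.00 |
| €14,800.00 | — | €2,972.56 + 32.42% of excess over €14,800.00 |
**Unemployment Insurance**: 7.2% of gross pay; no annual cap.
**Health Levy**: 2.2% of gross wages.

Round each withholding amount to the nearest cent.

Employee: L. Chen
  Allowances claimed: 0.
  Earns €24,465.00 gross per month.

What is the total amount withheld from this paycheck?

€8,405.66

Regional Income Tax: taxable = €24,465.00
  €2,972.56 + 32.42% × (€24,465.00 − €14,800.00) = €2,972.56 + 32.42% × €9,665.00 = €6,105.95
Unemployment Insurance: 7.2% × €24,465.00 = €1,761.48
Health Levy: 2.2% × €24,465.00 = €538.23
Total: €6,105.95 + €1,761.48 + €538.23 = €8,405.66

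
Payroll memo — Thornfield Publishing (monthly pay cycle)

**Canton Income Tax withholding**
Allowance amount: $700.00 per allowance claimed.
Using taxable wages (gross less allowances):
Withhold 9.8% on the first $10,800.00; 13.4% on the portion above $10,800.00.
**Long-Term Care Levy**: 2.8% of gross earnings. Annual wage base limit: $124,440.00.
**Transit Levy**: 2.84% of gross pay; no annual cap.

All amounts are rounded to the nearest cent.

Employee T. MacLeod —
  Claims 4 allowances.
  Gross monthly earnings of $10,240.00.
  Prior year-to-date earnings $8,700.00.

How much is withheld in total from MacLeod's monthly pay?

Canton Income Tax: taxable = $10,240.00 − 4×$700.00 = $7,440.00
  9.8% × $7,440.00 = $729.12
Long-Term Care Levy: 2.8% × $10,240.00 = $286.72
Transit Levy: 2.84% × $10,240.00 = $290.82
Total: $729.12 + $286.72 + $290.82 = $1,306.66

$1,306.66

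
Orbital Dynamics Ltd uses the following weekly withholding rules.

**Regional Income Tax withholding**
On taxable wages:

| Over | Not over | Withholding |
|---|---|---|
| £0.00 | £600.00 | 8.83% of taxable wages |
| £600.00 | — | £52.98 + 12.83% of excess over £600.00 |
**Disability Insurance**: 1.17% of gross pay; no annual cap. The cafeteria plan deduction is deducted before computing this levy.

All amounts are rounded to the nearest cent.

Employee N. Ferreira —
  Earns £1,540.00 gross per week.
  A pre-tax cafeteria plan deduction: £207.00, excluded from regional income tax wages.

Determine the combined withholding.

Regional Income Tax: taxable = £1,540.00 − £207.00 = £1,333.00
  £52.98 + 12.83% × (£1,333.00 − £600.00) = £52.98 + 12.83% × £733.00 = £147.02
Disability Insurance: 1.17% × £1,333.00 = £15.60
Total: £147.02 + £15.60 = £162.62

£162.62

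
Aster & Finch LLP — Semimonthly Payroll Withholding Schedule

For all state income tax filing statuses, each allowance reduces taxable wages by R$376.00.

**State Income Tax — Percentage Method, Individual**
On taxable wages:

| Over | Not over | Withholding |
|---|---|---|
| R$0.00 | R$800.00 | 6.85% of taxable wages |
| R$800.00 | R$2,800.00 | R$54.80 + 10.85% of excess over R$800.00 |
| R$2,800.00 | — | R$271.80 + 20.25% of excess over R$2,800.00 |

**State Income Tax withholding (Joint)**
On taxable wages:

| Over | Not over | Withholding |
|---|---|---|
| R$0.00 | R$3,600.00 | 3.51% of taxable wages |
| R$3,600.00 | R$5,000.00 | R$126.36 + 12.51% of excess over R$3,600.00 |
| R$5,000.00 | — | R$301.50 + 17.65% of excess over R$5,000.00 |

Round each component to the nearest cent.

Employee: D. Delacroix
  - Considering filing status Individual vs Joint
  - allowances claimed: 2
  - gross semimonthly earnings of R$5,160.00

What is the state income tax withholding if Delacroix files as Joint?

State Income Tax (Joint): taxable = R$5,160.00 − 2×R$376.00 = R$4,408.00
  R$126.36 + 12.51% × (R$4,408.00 − R$3,600.00) = R$126.36 + 12.51% × R$808.00 = R$227.44

R$227.44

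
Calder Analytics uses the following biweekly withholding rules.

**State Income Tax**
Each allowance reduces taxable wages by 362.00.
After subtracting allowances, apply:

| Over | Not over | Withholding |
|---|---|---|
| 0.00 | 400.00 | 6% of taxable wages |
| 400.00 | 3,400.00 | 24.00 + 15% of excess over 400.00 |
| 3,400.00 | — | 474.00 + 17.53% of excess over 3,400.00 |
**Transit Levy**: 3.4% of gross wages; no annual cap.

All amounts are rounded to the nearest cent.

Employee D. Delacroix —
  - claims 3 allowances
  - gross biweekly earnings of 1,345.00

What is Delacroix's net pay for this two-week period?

1,283.73

State Income Tax: taxable = 1,345.00 − 3×362.00 = 259.00
  6% × 259.00 = 15.54
Transit Levy: 3.4% × 1,345.00 = 45.73
Total withheld: 15.54 + 45.73 = 61.27
Net pay: 1,345.00 − 61.27 = 1,283.73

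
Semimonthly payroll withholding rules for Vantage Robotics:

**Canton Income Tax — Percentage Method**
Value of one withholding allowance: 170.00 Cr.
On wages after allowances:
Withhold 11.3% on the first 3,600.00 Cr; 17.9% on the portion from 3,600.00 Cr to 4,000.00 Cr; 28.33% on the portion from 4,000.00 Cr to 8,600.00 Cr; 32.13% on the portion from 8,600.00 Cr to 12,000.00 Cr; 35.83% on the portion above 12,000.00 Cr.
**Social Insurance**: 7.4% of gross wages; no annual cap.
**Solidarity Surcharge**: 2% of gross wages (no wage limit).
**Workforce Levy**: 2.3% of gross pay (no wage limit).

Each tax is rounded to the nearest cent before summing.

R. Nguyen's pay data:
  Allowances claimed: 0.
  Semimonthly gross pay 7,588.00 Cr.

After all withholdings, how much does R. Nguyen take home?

Canton Income Tax: taxable = 7,588.00 Cr
  478.40 Cr + 28.33% × (7,588.00 Cr − 4,000.00 Cr) = 478.40 Cr + 28.33% × 3,588.00 Cr = 1,494.88 Cr
Social Insurance: 7.4% × 7,588.00 Cr = 561.51 Cr
Solidarity Surcharge: 2% × 7,588.00 Cr = 151.76 Cr
Workforce Levy: 2.3% × 7,588.00 Cr = 174.52 Cr
Total withheld: 1,494.88 Cr + 561.51 Cr + 151.76 Cr + 174.52 Cr = 2,382.67 Cr
Net pay: 7,588.00 Cr − 2,382.67 Cr = 5,205.33 Cr

5,205.33 Cr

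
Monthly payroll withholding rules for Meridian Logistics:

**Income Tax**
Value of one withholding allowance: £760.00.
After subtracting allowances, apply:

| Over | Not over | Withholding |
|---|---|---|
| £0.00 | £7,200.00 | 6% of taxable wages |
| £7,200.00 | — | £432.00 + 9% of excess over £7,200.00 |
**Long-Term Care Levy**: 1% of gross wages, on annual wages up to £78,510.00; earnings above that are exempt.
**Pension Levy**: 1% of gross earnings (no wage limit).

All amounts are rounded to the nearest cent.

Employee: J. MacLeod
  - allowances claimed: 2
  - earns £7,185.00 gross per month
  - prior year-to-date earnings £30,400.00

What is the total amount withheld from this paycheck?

Income Tax: taxable = £7,185.00 − 2×£760.00 = £5,665.00
  6% × £5,665.00 = £339.90
Long-Term Care Levy: 1% × £7,185.00 = £71.85
Pension Levy: 1% × £7,185.00 = £71.85
Total: £339.90 + £71.85 + £71.85 = £483.60

£483.60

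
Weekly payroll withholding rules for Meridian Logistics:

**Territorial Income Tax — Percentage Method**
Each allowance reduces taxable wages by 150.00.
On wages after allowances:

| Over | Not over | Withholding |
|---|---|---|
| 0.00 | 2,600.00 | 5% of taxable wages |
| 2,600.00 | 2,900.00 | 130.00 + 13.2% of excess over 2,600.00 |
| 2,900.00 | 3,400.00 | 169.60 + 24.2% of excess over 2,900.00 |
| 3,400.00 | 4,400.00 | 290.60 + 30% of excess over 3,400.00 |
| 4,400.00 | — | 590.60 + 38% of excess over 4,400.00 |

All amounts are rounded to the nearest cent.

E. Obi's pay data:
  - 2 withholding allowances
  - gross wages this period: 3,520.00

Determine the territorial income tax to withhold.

247.04

Territorial Income Tax: taxable = 3,520.00 − 2×150.00 = 3,220.00
  169.60 + 24.2% × (3,220.00 − 2,900.00) = 169.60 + 24.2% × 320.00 = 247.04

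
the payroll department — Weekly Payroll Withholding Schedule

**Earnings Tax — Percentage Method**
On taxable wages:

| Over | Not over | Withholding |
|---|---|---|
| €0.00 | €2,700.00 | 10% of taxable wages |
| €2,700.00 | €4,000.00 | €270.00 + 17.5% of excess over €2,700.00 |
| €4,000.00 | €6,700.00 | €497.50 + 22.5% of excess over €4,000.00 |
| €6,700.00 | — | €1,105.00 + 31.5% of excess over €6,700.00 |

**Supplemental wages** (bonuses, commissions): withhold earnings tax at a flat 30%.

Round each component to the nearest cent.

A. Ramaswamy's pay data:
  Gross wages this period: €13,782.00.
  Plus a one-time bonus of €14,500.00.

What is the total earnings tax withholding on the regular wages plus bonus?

€7,685.83

Earnings Tax: taxable = €13,782.00
  €1,105.00 + 31.5% × (€13,782.00 − €6,700.00) = €1,105.00 + 31.5% × €7,082.00 = €3,335.83
Supplemental (30% flat on bonus): 30% × €14,500.00 = €4,350.00
Total earnings tax: €3,335.83 + €4,350.00 = €7,685.83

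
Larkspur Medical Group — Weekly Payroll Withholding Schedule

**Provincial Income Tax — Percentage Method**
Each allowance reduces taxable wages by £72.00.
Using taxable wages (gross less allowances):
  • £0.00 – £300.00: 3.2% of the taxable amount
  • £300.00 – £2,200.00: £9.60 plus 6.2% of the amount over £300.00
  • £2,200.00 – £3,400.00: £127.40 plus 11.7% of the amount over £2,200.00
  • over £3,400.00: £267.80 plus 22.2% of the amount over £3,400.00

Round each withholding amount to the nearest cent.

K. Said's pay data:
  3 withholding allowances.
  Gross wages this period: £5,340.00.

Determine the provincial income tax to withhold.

Provincial Income Tax: taxable = £5,340.00 − 3×£72.00 = £5,124.00
  £267.80 + 22.2% × (£5,124.00 − £3,400.00) = £267.80 + 22.2% × £1,724.00 = £650.53

£650.53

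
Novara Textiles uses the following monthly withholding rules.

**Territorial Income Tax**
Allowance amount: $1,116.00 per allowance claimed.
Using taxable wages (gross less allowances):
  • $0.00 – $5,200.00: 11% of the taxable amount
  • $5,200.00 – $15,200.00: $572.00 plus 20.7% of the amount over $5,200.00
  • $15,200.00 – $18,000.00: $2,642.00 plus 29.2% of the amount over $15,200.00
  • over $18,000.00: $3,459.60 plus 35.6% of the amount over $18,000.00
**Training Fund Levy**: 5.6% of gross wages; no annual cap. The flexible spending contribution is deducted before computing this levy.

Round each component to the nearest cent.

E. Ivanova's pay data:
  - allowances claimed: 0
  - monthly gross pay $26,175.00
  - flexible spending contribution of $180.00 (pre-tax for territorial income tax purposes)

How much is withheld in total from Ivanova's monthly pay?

Territorial Income Tax: taxable = $26,175.00 − $180.00 = $25,995.00
  $3,459.60 + 35.6% × ($25,995.00 − $18,000.00) = $3,459.60 + 35.6% × $7,995.00 = $6,305.82
Training Fund Levy: 5.6% × $25,995.00 = $1,455.72
Total: $6,305.82 + $1,455.72 = $7,761.54

$7,761.54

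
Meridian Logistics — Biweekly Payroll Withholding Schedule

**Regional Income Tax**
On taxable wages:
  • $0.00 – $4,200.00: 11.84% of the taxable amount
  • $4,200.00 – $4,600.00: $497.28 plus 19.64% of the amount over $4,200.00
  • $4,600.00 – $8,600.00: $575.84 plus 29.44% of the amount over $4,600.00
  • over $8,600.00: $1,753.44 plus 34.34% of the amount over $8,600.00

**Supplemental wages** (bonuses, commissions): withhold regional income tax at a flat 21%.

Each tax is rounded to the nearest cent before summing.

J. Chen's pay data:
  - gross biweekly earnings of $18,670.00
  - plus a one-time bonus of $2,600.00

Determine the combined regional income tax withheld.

$5,757.48

Regional Income Tax: taxable = $18,670.00
  $1,753.44 + 34.34% × ($18,670.00 − $8,600.00) = $1,753.44 + 34.34% × $10,070.00 = $5,211.48
Supplemental (21% flat on bonus): 21% × $2,600.00 = $546.00
Total regional income tax: $5,211.48 + $546.00 = $5,757.48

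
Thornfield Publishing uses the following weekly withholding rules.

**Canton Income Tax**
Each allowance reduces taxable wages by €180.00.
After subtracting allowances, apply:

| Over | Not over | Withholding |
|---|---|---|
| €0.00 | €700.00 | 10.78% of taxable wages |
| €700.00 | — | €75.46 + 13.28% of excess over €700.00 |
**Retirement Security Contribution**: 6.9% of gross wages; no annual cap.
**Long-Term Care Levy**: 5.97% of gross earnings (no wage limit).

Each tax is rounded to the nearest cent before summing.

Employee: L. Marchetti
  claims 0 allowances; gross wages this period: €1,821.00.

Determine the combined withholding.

Canton Income Tax: taxable = €1,821.00
  €75.46 + 13.28% × (€1,821.00 − €700.00) = €75.46 + 13.28% × €1,121.00 = €224.33
Retirement Security Contribution: 6.9% × €1,821.00 = €125.65
Long-Term Care Levy: 5.97% × €1,821.00 = €108.71
Total: €224.33 + €125.65 + €108.71 = €458.69

€458.69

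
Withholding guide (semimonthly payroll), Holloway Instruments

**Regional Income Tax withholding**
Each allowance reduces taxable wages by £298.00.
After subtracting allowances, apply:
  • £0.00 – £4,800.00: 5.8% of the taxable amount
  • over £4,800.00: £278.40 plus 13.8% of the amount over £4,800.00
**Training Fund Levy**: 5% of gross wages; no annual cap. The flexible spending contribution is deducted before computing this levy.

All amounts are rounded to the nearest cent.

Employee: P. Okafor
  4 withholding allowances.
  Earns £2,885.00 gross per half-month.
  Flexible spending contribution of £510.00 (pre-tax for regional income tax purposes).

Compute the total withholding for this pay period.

Regional Income Tax: taxable = £2,885.00 − £510.00 − 4×£298.00 = £1,183.00
  5.8% × £1,183.00 = £68.61
Training Fund Levy: 5% × £2,375.00 = £118.75
Total: £68.61 + £118.75 = £187.36

£187.36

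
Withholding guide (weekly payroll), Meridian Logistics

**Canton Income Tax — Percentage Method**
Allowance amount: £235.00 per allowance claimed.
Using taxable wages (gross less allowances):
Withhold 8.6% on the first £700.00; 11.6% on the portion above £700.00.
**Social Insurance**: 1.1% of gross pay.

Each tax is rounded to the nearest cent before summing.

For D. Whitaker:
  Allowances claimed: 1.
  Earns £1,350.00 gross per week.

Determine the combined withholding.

£123.19

Canton Income Tax: taxable = £1,350.00 − 1×£235.00 = £1,115.00
  £60.20 + 11.6% × (£1,115.00 − £700.00) = £60.20 + 11.6% × £415.00 = £108.34
Social Insurance: 1.1% × £1,350.00 = £14.85
Total: £108.34 + £14.85 = £123.19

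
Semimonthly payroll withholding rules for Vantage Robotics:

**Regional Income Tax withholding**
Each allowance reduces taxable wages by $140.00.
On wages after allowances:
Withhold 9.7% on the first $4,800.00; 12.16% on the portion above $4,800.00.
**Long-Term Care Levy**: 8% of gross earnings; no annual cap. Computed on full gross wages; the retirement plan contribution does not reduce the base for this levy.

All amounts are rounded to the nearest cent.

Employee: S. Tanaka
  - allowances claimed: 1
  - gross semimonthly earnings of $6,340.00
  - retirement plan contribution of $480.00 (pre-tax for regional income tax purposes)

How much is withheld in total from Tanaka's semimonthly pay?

Regional Income Tax: taxable = $6,340.00 − $480.00 − 1×$140.00 = $5,720.00
  $465.60 + 12.16% × ($5,720.00 − $4,800.00) = $465.60 + 12.16% × $920.00 = $577.47
Long-Term Care Levy: 8% × $6,340.00 = $507.20
Total: $577.47 + $507.20 = $1,084.67

$1,084.67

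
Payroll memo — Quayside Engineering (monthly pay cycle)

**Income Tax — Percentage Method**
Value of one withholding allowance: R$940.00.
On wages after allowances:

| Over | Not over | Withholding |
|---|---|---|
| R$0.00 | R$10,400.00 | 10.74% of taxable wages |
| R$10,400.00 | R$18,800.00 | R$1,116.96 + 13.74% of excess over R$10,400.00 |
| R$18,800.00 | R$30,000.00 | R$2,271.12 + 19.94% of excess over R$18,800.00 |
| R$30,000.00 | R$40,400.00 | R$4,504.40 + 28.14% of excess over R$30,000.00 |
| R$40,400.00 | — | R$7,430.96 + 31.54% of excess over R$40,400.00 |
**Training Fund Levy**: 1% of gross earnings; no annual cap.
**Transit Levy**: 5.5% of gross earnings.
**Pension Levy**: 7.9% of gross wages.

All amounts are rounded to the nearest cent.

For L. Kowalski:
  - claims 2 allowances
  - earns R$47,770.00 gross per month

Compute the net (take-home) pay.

Income Tax: taxable = R$47,770.00 − 2×R$940.00 = R$45,890.00
  R$7,430.96 + 31.54% × (R$45,890.00 − R$40,400.00) = R$7,430.96 + 31.54% × R$5,490.00 = R$9,162.51
Training Fund Levy: 1% × R$47,770.00 = R$477.70
Transit Levy: 5.5% × R$47,770.00 = R$2,627.35
Pension Levy: 7.9% × R$47,770.00 = R$3,773.83
Total withheld: R$9,162.51 + R$477.70 + R$2,627.35 + R$3,773.83 = R$16,041.39
Net pay: R$47,770.00 − R$16,041.39 = R$31,728.61

R$31,728.61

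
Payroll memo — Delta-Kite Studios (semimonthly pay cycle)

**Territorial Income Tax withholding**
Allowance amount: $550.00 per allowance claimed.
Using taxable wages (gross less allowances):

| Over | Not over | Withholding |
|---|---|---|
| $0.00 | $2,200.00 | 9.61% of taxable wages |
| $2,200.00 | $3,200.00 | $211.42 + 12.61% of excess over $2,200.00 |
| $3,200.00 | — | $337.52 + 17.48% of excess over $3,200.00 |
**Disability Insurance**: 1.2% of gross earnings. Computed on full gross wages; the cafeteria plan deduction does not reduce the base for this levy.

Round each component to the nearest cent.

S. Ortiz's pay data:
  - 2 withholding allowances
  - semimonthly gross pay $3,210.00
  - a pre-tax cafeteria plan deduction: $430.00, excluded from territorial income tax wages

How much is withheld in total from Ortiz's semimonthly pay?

Territorial Income Tax: taxable = $3,210.00 − $430.00 − 2×$550.00 = $1,680.00
  9.61% × $1,680.00 = $161.45
Disability Insurance: 1.2% × $3,210.00 = $38.52
Total: $161.45 + $38.52 = $199.97

$199.97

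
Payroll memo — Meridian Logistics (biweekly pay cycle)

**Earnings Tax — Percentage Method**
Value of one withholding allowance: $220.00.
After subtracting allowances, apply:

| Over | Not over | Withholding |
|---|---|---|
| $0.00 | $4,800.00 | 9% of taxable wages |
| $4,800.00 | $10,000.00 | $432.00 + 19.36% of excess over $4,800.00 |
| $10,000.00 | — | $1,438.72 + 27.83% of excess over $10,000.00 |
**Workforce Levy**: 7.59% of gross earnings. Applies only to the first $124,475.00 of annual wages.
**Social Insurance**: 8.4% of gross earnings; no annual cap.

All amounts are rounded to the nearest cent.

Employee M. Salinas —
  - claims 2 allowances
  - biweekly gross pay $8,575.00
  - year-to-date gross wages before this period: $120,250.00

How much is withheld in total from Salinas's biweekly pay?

$2,118.64

Earnings Tax: taxable = $8,575.00 − 2×$220.00 = $8,135.00
  $432.00 + 19.36% × ($8,135.00 − $4,800.00) = $432.00 + 19.36% × $3,335.00 = $1,077.66
Workforce Levy: cap $124,475.00 − YTD $120,250.00 = $4,225.00 subject; 7.59% × $4,225.00 = $320.68
Social Insurance: 8.4% × $8,575.00 = $720.30
Total: $1,077.66 + $320.68 + $720.30 = $2,118.64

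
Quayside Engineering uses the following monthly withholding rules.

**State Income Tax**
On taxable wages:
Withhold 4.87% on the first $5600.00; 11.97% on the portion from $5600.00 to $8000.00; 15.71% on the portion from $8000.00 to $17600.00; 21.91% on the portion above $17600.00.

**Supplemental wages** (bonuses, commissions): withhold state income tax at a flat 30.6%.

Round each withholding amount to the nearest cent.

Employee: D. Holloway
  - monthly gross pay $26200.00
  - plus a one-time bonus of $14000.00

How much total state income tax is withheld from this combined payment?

$8236.42

State Income Tax: taxable = $26200.00
  $2068.16 + 21.91% × ($26200.00 − $17600.00) = $2068.16 + 21.91% × $8600.00 = $3952.42
Supplemental (30.6% flat on bonus): 30.6% × $14000.00 = $4284.00
Total state income tax: $3952.42 + $4284.00 = $8236.42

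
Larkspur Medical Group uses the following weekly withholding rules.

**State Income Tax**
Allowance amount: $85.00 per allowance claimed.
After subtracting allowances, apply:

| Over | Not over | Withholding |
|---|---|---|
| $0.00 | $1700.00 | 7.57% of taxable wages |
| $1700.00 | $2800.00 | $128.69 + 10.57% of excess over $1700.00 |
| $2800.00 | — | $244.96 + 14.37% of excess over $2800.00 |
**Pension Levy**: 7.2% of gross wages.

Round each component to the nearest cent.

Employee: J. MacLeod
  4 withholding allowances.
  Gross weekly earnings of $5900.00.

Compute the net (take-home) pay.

$4833.63

State Income Tax: taxable = $5900.00 − 4×$85.00 = $5560.00
  $244.96 + 14.37% × ($5560.00 − $2800.00) = $244.96 + 14.37% × $2760.00 = $641.57
Pension Levy: 7.2% × $5900.00 = $424.80
Total withheld: $641.57 + $424.80 = $1066.37
Net pay: $5900.00 − $1066.37 = $4833.63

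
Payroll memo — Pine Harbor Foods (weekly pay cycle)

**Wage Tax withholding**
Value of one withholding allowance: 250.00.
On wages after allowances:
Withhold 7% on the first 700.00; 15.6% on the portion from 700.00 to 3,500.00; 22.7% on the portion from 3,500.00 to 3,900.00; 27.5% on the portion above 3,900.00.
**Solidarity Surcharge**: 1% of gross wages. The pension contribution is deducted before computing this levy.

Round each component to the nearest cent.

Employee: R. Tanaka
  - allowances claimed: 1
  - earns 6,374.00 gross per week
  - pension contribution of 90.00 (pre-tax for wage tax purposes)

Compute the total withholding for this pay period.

1,226.29

Wage Tax: taxable = 6,374.00 − 90.00 − 1×250.00 = 6,034.00
  576.60 + 27.5% × (6,034.00 − 3,900.00) = 576.60 + 27.5% × 2,134.00 = 1,163.45
Solidarity Surcharge: 1% × 6,284.00 = 62.84
Total: 1,163.45 + 62.84 = 1,226.29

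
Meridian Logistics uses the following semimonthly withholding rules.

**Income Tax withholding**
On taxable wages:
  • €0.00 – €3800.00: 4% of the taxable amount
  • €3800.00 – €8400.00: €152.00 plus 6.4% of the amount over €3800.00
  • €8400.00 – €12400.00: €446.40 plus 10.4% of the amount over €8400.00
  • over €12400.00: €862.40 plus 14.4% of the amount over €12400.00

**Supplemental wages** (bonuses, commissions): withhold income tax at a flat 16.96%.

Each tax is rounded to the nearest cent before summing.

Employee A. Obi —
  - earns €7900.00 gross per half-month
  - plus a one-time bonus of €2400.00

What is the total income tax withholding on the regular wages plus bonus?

Income Tax: taxable = €7900.00
  €152.00 + 6.4% × (€7900.00 − €3800.00) = €152.00 + 6.4% × €4100.00 = €414.40
Supplemental (16.96% flat on bonus): 16.96% × €2400.00 = €407.04
Total income tax: €414.40 + €407.04 = €821.44

€821.44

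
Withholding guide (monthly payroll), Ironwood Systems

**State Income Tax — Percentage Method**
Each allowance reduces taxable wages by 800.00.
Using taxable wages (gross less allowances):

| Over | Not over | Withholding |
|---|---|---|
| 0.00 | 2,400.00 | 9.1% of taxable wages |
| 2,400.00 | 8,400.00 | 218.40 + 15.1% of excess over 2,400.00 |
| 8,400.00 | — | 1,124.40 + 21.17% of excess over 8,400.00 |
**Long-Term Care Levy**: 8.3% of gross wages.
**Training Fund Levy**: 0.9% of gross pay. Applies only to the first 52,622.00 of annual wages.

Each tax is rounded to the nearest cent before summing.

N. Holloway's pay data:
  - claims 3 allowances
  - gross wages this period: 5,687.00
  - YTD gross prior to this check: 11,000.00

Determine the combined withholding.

875.54

State Income Tax: taxable = 5,687.00 − 3×800.00 = 3,287.00
  218.40 + 15.1% × (3,287.00 − 2,400.00) = 218.40 + 15.1% × 887.00 = 352.34
Long-Term Care Levy: 8.3% × 5,687.00 = 472.02
Training Fund Levy: 0.9% × 5,687.00 = 51.18
Total: 352.34 + 472.02 + 51.18 = 875.54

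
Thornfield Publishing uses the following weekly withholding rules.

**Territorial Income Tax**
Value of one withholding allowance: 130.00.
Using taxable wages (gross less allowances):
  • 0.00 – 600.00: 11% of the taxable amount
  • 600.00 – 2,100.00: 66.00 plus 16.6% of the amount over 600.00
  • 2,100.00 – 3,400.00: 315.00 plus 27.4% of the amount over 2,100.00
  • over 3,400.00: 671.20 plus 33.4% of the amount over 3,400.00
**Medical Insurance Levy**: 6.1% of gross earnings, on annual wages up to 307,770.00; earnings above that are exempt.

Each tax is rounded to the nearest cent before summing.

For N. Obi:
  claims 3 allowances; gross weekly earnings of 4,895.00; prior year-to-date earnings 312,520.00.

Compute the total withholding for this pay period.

Territorial Income Tax: taxable = 4,895.00 − 3×130.00 = 4,505.00
  671.20 + 33.4% × (4,505.00 − 3,400.00) = 671.20 + 33.4% × 1,105.00 = 1,040.27
Medical Insurance Levy: YTD 312,520.00 ≥ cap 307,770.00 → 0.00
Total: 1,040.27 + 0.00 = 1,040.27

1,040.27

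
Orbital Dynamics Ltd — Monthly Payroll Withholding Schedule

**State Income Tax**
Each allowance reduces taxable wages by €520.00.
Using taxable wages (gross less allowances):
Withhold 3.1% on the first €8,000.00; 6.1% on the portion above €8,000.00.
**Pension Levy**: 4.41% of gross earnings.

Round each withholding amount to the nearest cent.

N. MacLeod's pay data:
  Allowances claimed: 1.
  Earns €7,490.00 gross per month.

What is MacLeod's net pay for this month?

State Income Tax: taxable = €7,490.00 − 1×€520.00 = €6,970.00
  3.1% × €6,970.00 = €216.07
Pension Levy: 4.41% × €7,490.00 = €330.31
Total withheld: €216.07 + €330.31 = €546.38
Net pay: €7,490.00 − €546.38 = €6,943.62

€6,943.62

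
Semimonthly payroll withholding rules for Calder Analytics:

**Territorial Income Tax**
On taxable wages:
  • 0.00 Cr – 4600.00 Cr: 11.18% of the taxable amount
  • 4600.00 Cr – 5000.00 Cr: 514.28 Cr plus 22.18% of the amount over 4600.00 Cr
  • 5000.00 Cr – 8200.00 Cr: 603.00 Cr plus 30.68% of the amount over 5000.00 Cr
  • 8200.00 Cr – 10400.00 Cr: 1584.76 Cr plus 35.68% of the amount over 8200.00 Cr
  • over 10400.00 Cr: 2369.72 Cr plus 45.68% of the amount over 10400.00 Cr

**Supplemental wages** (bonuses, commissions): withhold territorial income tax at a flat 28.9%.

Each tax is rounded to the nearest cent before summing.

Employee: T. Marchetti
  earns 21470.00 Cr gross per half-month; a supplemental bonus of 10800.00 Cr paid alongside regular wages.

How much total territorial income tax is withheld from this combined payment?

10547.70 Cr

Territorial Income Tax: taxable = 21470.00 Cr
  2369.72 Cr + 45.68% × (21470.00 Cr − 10400.00 Cr) = 2369.72 Cr + 45.68% × 11070.00 Cr = 7426.50 Cr
Supplemental (28.9% flat on bonus): 28.9% × 10800.00 Cr = 3121.20 Cr
Total territorial income tax: 7426.50 Cr + 3121.20 Cr = 10547.70 Cr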